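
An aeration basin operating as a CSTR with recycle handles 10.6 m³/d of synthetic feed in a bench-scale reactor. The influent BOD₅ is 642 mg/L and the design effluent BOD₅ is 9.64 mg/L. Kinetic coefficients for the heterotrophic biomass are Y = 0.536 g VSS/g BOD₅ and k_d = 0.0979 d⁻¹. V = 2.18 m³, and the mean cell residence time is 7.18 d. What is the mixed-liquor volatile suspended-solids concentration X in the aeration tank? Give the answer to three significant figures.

Solving the biomass balance for X: X = Y Q (S₀−S) θ_c / [V (1+k_d θ_c)] = 0.536 × 10.6 × (642 − 9.64) × 7.18 / [2.18 × (1 + 0.0979 × 7.18)] = 6949 mg/L.

X ≈ 6950 mg/L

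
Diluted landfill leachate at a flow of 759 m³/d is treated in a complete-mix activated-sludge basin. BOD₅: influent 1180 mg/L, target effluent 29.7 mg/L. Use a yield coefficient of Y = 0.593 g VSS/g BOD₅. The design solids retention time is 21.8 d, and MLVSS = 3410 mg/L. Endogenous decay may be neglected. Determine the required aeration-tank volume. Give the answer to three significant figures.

With k_d = 0 the design equation reduces to V = Y Q (S₀−S) θ_c / X = 0.593 × 759 × (1180 − 29.7) × 21.8 / 3410 = 3310 m³.

V ≈ 3310 m³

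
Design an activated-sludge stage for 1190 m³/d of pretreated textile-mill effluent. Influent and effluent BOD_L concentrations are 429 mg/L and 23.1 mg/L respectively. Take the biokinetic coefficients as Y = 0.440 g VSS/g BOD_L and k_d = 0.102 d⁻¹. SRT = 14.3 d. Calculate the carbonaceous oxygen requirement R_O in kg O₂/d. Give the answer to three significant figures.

The observed yield is Y_obs = Y/(1 + k_d·θ_c) = 0.440 / (1 + 0.102 × 14.3) = 0.440 / 2.459 = 0.1790 g VSS per g BOD_L removed.
ΔS = 429 − 23.1 = 405.9 mg/L, so the substrate removal rate is 1190 × 405.9/1000 = 483.0 kg BOD_L/d.
P_X = Y_obs·Q·(S₀ − S) = 0.1790 × 483.0 = 86.44 kg VSS/d.
Carbonaceous O₂ demand = substrate oxidised − cell-mass equivalent = 483.0 − 1.42 × 86.44 = 360.3 kg O₂/d.

R_O ≈ 360 kg O₂/d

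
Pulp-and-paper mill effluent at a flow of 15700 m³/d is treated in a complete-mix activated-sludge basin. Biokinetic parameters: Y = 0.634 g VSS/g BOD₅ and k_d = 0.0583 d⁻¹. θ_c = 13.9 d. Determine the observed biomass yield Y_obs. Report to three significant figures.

Y_obs ≈ 0.350 g VSS/g BOD₅

Y_obs = Y / (1 + k_d θ_c) = 0.634 / (1 + 0.0583 × 13.9) = 0.634 / 1.810 = 0.3502.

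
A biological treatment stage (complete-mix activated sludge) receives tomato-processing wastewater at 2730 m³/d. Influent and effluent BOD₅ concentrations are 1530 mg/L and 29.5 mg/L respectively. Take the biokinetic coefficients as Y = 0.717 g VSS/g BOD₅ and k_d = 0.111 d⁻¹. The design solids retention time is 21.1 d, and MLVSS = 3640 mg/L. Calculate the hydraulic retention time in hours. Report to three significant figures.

Rearranging the biomass balance for a CMAS with decay, V = Y·Q·ΔS·θ_c / [X·(1+k_d θ_c)] = 0.717 × 2730 × (1530 − 29.5) × 21.1 / [3640 × (1 + 0.111 × 21.1)] = 6.2×10^7 / 12165 = 5094 m³.
Hydraulic retention time τ = V/Q = 5094 / 2730 = 1.866 d = 44.78 h.

τ ≈ 44.8 h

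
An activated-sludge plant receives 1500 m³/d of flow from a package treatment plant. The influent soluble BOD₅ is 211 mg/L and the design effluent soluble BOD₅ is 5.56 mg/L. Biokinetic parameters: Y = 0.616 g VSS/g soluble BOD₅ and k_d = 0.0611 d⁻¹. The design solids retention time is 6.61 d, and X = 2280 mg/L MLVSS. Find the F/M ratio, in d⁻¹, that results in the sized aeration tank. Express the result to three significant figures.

Rearranging the biomass balance for a CMAS with decay, V = Y·Q·ΔS·θ_c / [X·(1+k_d θ_c)] = 0.616 × 1500 × (211 − 5.56) × 6.61 / [2280 × (1 + 0.0611 × 6.61)] = 1.25×10^6 / 3201 = 392.0 m³.
Food-to-microorganism ratio F/M = Q S₀ / (V X) = 1500 × 211 / (392.0 × 2280) = 0.3541 d⁻¹.

F/M ≈ 0.354 d⁻¹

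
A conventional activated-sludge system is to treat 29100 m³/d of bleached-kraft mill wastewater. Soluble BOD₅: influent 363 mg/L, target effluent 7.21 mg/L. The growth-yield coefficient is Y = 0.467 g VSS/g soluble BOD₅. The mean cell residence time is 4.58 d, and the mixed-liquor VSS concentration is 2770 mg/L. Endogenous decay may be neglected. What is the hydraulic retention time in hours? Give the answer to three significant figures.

V·X = Y·Q·ΔS·θ_c gives V = 0.467 × 29100 × (363 − 7.21) × 4.58 / 2770 = 7994 m³.
τ = V/Q = 7994/29100 = 0.2747 d, or 6.593 h.

τ ≈ 6.59 h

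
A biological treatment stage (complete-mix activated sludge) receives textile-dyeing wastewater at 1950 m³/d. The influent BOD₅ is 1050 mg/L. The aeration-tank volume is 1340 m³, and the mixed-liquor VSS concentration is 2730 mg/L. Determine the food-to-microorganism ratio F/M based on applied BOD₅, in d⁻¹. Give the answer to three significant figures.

F/M ≈ 0.560 d⁻¹

F/M = applied load / biomass = Q·S₀/(V·X) = 1950 × 1050 / (1340 × 2730) = 0.5597 d⁻¹.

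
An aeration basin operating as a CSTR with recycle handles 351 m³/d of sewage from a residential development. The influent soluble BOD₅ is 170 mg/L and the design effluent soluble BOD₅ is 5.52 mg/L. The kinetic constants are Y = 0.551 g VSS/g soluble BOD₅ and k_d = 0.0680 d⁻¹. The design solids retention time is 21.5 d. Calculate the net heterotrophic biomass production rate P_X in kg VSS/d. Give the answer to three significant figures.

Observed yield with endogenous decay: Y_obs = Y / (1 + k_d·θ_c) = 0.551 / (1 + 0.0680 × 21.5) = 0.551 / 2.462 = 0.2238 g VSS/g soluble BOD₅.
Mass of soluble BOD₅ removed per day: Q(S₀ − S) = 351 × 164.5 g/m³ = 57.73 kg/d.
So the net sludge growth is P_X = 0.2238 × 57.73 = 12.92 kg VSS/d.

P_X ≈ 12.9 kg VSS/d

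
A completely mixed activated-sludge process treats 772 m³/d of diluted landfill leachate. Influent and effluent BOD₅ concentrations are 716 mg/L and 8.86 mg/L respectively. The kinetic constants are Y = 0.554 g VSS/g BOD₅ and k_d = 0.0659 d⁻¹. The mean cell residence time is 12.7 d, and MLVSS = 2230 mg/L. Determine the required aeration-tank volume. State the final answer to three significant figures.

Steady-state biomass mass balance: V·X·(1 + k_d·θ_c) = Y·Q·(S₀ − S)·θ_c, so V = 0.554 × 772 × (716 − 8.86) × 12.7 / [2230 × (1 + 0.0659 × 12.7)] = 3.84×10^6 / 4096 = 937.6 m³.

V ≈ 938 m³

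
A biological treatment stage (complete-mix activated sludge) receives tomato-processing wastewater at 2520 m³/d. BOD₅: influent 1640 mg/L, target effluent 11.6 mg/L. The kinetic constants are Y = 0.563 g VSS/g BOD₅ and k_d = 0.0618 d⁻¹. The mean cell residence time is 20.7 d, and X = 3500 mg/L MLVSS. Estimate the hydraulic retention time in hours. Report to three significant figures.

τ ≈ 57.1 h

From the SRT design equation V = Y Q (S₀−S) θ_c / [X (1 + k_d θ_c)] = 0.563 × 2520 × (1640 − 11.6) × 20.7 / [3500 × (1 + 0.0618 × 20.7)] = 4.78×10^7 / 7977 = 5995 m³.
Hydraulic retention time τ = V/Q = 5995 / 2520 = 2.379 d = 57.09 h.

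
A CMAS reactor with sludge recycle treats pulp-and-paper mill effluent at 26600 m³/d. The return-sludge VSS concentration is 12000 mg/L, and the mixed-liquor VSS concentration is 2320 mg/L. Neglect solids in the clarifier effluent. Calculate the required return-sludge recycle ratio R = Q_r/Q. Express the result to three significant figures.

Solids balance on the clarifier gives (1+R)X = R·X_r, so R = X/(X_r − X) = 2320 / (12000 − 2320) = 0.2397.

R ≈ 0.240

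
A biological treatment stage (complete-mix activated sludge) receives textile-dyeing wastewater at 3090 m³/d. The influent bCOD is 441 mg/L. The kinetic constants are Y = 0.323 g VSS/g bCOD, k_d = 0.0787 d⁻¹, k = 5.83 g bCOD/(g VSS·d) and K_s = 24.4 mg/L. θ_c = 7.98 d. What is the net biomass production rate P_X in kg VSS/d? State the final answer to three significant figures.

P_X ≈ 269 kg VSS/d

From the Monod/SRT balance for a CMAS, S = K_s·(1+k_d θ_c)/[θ_c·(Y k − k_d) − 1] = 24.4 × (1 + 0.0787 × 7.98) / [7.98 × (0.323 × 5.83 − 0.0787) − 1] = 39.72 / 13.40 = 2.965 mg/L.
Correct the yield for decay: Y_obs = Y/(1 + k_d θ_c) = 0.323 / (1 + 0.0787 × 7.98) = 0.323 / 1.628 = 0.1984.
ΔS = 441 − 2.96 = 438.0 mg/L, so the substrate removal rate is 3090 × 438.0/1000 = 1354 kg bCOD/d.
P_X = Y_obs · Q(S₀ − S) = 0.1984 × 1354 = 268.5 kg VSS/d.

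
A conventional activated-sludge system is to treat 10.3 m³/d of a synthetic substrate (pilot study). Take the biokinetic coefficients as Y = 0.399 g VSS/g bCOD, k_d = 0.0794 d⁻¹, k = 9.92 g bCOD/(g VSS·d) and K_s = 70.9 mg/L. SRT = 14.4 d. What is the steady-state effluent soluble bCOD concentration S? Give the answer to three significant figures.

S ≈ 2.77 mg/L

For a completely mixed reactor with recycle the Lawrence–McCarty relation gives S = K_s·(1 + k_d·θ_c) / [θ_c·(Y·k − k_d) − 1] = 70.9 × (1 + 0.0794 × 14.4) / [14.4 × (0.399 × 9.92 − 0.0794) − 1] = 152.0 / 54.85 = 2.770 mg/L.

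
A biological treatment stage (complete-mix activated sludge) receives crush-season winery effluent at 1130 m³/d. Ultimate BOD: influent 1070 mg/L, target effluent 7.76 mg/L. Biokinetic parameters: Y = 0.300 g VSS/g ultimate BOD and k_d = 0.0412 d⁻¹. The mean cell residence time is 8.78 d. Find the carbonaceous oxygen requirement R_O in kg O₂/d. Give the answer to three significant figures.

The observed yield is Y_obs = Y/(1 + k_d·θ_c) = 0.300 / (1 + 0.0412 × 8.78) = 0.300 / 1.362 = 0.2203 g VSS per g ultimate BOD removed.
ΔS = 1070 − 7.76 = 1062 mg/L, so the substrate removal rate is 1130 × 1062/1000 = 1200 kg ultimate BOD/d.
Net sludge production P_X = 0.2203 × 1200 = 264.4 kg VSS/d.
Carbonaceous O₂ demand = substrate oxidised − cell-mass equivalent = 1200 − 1.42 × 264.4 = 824.8 kg O₂/d.

R_O ≈ 825 kg O₂/d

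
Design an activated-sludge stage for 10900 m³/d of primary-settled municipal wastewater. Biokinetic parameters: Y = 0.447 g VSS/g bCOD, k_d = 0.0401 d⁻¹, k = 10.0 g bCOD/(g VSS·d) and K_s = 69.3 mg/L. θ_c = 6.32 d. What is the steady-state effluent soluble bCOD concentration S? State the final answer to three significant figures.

S ≈ 3.22 mg/L

For a completely mixed reactor with recycle the Lawrence–McCarty relation gives S = K_s·(1 + k_d·θ_c) / [θ_c·(Y·k − k_d) − 1] = 69.3 × (1 + 0.0401 × 6.32) / [6.32 × (0.447 × 10.0 − 0.0401) − 1] = 86.86 / 27.00 = 3.218 mg/L.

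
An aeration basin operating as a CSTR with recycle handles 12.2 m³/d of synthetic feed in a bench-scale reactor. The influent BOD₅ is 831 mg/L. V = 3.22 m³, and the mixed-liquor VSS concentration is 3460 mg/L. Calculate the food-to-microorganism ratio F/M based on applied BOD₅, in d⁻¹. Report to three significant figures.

F/M ≈ 0.910 d⁻¹

Food-to-microorganism ratio F/M = Q S₀ / (V X) = 12.2 × 831 / (3.220 × 3460) = 0.9100 d⁻¹.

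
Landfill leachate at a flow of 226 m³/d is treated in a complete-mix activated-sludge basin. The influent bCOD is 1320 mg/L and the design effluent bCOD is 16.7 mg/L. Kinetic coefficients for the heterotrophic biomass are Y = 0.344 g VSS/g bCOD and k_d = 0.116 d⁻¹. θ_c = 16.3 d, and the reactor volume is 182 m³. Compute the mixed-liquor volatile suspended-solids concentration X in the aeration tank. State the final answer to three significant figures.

From V·X·(1 + k_d·θ_c) = Y·Q·(S₀ − S)·θ_c: X = 0.344 × 226 × (1320 − 16.7) × 16.3 / [182 × (1 + 0.116 × 16.3)] = 3139 mg/L.

X ≈ 3140 mg/L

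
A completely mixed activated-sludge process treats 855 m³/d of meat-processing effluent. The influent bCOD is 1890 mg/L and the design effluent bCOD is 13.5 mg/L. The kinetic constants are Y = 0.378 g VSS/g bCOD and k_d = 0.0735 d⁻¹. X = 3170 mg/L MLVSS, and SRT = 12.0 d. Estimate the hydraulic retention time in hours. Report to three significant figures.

Steady-state biomass mass balance: V·X·(1 + k_d·θ_c) = Y·Q·(S₀ − S)·θ_c, so V = 0.378 × 855 × (1890 − 13.5) × 12.0 / [3170 × (1 + 0.0735 × 12.0)] = 7.28×10^6 / 5966 = 1220 m³.
τ = V/Q = 1220/855 = 1.427 d, or 34.24 h.

τ ≈ 34.2 h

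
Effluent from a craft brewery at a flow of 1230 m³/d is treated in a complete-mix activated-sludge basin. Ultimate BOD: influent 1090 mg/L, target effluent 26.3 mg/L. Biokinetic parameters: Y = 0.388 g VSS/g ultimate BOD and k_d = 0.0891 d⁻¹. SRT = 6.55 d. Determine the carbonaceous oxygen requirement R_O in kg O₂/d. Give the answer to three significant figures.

R_O ≈ 853 kg O₂/d

Correct the yield for decay: Y_obs = Y/(1 + k_d θ_c) = 0.388 / (1 + 0.0891 × 6.55) = 0.388 / 1.584 = 0.2450.
ΔS = 1090 − 26.3 = 1064 mg/L, so the substrate removal rate is 1230 × 1064/1000 = 1308 kg ultimate BOD/d.
Net sludge production P_X = 0.2450 × 1308 = 320.6 kg VSS/d.
Carbonaceous O₂ demand = substrate oxidised − cell-mass equivalent = 1308 − 1.42 × 320.6 = 853.2 kg O₂/d.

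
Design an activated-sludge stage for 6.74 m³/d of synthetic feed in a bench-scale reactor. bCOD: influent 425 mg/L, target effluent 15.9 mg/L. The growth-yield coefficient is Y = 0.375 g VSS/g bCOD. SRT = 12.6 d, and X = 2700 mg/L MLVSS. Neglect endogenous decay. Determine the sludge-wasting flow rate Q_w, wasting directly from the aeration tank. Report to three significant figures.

Biomass mass balance (decay neglected): V·X = Y·Q·(S₀ − S)·θ_c, so V = 0.375 × 6.74 × (425 − 15.9) × 12.6 / 2700 = 4.825 m³.
With mixed-liquor wasting, θ_c = V/Q_w, so Q_w = V/θ_c = 4.825/12.6 = 0.3830 m³/d.

Q_w ≈ 0.383 m³/d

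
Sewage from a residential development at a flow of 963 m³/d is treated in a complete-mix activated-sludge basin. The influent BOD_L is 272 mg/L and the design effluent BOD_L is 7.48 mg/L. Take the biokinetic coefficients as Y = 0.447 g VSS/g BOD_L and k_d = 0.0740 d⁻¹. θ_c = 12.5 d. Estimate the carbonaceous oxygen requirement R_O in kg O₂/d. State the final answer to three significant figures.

R_O ≈ 171 kg O₂/d

Y_obs = Y / (1 + k_d θ_c) = 0.447 / (1 + 0.0740 × 12.5) = 0.447 / 1.925 = 0.2322.
ΔS = 272 − 7.48 = 264.5 mg/L, so the substrate removal rate is 963 × 264.5/1000 = 254.7 kg BOD_L/d.
P_X = Y_obs·Q·(S₀ − S) = 0.2322 × 254.7 = 59.15 kg VSS/d.
Carbonaceous O₂ demand = substrate oxidised − cell-mass equivalent = 254.7 − 1.42 × 59.15 = 170.7 kg O₂/d.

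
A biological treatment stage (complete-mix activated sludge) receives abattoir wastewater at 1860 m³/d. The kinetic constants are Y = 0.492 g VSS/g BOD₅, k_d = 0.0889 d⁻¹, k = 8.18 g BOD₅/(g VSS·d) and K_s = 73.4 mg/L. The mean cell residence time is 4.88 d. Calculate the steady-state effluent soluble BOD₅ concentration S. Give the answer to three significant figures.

From the Monod/SRT balance for a CMAS, S = K_s·(1+k_d θ_c)/[θ_c·(Y k − k_d) − 1] = 73.4 × (1 + 0.0889 × 4.88) / [4.88 × (0.492 × 8.18 − 0.0889) − 1] = 105.2 / 18.21 = 5.781 mg/L.

S ≈ 5.78 mg/L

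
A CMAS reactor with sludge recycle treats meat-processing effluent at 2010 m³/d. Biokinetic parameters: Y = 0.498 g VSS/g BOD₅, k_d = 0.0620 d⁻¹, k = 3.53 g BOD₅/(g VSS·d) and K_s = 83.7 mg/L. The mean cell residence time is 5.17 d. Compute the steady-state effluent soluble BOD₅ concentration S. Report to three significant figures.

Effluent substrate depends only on kinetics and SRT: S = K_s(1 + k_d θ_c) / [θ_c(Yk − k_d) − 1] = 83.7 × (1 + 0.0620 × 5.17) / [5.17 × (0.498 × 3.53 − 0.0620) − 1] = 110.5 / 7.768 = 14.23 mg/L.

S ≈ 14.2 mg/L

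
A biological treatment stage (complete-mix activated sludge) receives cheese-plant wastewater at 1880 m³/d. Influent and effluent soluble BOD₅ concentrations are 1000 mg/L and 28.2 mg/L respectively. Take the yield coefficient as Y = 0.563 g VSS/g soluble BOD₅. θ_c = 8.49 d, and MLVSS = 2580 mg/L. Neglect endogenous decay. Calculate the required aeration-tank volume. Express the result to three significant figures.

With k_d = 0 the design equation reduces to V = Y Q (S₀−S) θ_c / X = 0.563 × 1880 × (1000 − 28.2) × 8.49 / 2580 = 3385 m³.

V ≈ 3380 m³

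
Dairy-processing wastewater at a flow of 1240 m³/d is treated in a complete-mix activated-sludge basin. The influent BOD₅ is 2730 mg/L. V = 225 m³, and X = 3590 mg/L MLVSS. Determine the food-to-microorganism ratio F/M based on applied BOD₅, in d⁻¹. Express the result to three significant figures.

F/M ≈ 4.19 d⁻¹

F/M = Q·S₀ / (V·X) = 1240 × 2730 / (225.0 × 3590) = 4.191 g BOD₅·(g VSS·d)⁻¹.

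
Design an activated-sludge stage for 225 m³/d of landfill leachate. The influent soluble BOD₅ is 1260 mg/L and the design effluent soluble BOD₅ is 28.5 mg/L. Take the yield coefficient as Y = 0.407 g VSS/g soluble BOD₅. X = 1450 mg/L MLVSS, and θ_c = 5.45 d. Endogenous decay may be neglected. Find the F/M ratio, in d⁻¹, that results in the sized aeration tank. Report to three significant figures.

Biomass mass balance (decay neglected): V·X = Y·Q·(S₀ − S)·θ_c, so V = 0.407 × 225 × (1260 − 28.5) × 5.45 / 1450 = 423.9 m³.
F/M = applied load / biomass = Q·S₀/(V·X) = 225 × 1260 / (423.9 × 1450) = 0.4613 d⁻¹.

F/M ≈ 0.461 d⁻¹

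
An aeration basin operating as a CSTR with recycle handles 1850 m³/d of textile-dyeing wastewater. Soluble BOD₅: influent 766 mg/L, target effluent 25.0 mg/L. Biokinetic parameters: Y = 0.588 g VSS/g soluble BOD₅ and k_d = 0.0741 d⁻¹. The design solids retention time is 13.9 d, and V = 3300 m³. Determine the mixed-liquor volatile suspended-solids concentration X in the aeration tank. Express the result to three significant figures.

Solving the biomass balance for X: X = Y Q (S₀−S) θ_c / [V (1+k_d θ_c)] = 0.588 × 1850 × (766 − 25.0) × 13.9 / [3300 × (1 + 0.0741 × 13.9)] = 1673 mg/L.

X ≈ 1670 mg/L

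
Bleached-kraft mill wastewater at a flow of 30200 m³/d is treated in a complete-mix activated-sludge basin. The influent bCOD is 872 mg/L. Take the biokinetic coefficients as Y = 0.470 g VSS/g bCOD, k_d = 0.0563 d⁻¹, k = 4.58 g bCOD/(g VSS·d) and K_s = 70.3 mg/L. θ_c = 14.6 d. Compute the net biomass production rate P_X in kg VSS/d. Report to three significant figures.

For a completely mixed reactor with recycle the Lawrence–McCarty relation gives S = K_s·(1 + k_d·θ_c) / [θ_c·(Y·k − k_d) − 1] = 70.3 × (1 + 0.0563 × 14.6) / [14.6 × (0.470 × 4.58 − 0.0563) − 1] = 128.1 / 29.61 = 4.326 mg/L.
Observed yield with endogenous decay: Y_obs = Y / (1 + k_d·θ_c) = 0.470 / (1 + 0.0563 × 14.6) = 0.470 / 1.822 = 0.2580 g VSS/g bCOD.
ΔS = 872 − 4.33 = 867.7 mg/L, so the substrate removal rate is 30200 × 867.7/1000 = 26204 kg bCOD/d.
So the net sludge growth is P_X = 0.2580 × 26204 = 6760 kg VSS/d.

P_X ≈ 6760 kg VSS/d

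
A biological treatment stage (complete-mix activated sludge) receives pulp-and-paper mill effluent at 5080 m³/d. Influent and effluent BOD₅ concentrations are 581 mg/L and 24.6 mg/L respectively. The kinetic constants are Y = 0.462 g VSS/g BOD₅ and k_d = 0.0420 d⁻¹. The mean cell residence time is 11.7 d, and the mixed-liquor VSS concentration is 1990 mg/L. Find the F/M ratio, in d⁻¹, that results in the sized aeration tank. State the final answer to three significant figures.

From the SRT design equation V = Y Q (S₀−S) θ_c / [X (1 + k_d θ_c)] = 0.462 × 5080 × (581 − 24.6) × 11.7 / [1990 × (1 + 0.0420 × 11.7)] = 1.53×10^7 / 2968 = 5148 m³.
Food-to-microorganism ratio F/M = Q S₀ / (V X) = 5080 × 581 / (5148 × 1990) = 0.2881 d⁻¹.

F/M ≈ 0.288 d⁻¹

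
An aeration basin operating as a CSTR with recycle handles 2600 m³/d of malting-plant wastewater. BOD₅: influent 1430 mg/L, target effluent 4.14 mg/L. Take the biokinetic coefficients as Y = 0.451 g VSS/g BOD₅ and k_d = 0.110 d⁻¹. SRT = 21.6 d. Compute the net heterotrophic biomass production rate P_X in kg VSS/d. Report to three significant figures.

P_X ≈ 495 kg VSS/d

Correct the yield for decay: Y_obs = Y/(1 + k_d θ_c) = 0.451 / (1 + 0.110 × 21.6) = 0.451 / 3.376 = 0.1336.
Q·(S₀ − S) = 2600 × (1430 − 4.14) × 10⁻³ = 3707 kg/d removed.
So the net sludge growth is P_X = 0.1336 × 3707 = 495.2 kg VSS/d.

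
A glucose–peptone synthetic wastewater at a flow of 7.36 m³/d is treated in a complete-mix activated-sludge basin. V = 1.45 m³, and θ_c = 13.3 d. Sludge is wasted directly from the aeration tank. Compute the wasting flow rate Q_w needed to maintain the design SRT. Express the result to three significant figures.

With mixed-liquor wasting, θ_c = V/Q_w, so Q_w = V/θ_c = 1.450/13.3 = 0.1090 m³/d.

Q_w ≈ 0.109 m³/d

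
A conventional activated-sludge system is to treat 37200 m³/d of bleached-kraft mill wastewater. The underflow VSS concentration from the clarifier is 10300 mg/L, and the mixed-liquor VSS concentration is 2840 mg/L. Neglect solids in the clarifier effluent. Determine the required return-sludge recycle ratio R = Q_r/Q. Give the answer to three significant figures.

R ≈ 0.381

Mass balance around the secondary clarifier (neglecting effluent solids): R = X / (X_r − X) = 2840 / (10300 − 2840) = 0.3807.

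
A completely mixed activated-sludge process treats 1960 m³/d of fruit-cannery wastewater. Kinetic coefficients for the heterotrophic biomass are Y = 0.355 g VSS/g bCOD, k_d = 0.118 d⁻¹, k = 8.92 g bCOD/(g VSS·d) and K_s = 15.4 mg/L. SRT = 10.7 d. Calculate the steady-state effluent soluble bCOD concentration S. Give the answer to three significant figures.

S ≈ 1.10 mg/L

Effluent substrate depends only on kinetics and SRT: S = K_s(1 + k_d θ_c) / [θ_c(Yk − k_d) − 1] = 15.4 × (1 + 0.118 × 10.7) / [10.7 × (0.355 × 8.92 − 0.118) − 1] = 34.84 / 31.62 = 1.102 mg/L.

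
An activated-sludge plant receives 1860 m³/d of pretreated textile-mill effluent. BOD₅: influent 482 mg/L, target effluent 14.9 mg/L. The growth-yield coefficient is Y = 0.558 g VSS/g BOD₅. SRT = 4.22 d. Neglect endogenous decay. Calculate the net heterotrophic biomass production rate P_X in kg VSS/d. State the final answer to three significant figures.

P_X ≈ 485 kg VSS/d

Since k_d ≈ 0, Y_obs = Y = 0.558 g VSS/g BOD₅.
Substrate removed = Q·(S₀ − S) = 1860 m³/d × (482 − 14.9) g/m³ = 8.69×10^5 g/d = 868.8 kg/d.
Net biomass production P_X = Y_obs × Q·(S₀ − S) = 0.5580 × 868.8 = 484.8 kg VSS/d.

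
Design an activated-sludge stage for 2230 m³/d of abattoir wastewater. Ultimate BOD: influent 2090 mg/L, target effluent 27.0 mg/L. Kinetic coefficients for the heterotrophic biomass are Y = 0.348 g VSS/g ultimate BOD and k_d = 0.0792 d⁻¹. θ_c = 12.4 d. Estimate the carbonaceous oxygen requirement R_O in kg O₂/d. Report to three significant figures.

R_O ≈ 3450 kg O₂/d

Correct the yield for decay: Y_obs = Y/(1 + k_d θ_c) = 0.348 / (1 + 0.0792 × 12.4) = 0.348 / 1.982 = 0.1756.
Mass of ultimate BOD removed per day: Q(S₀ − S) = 2230 × 2063 g/m³ = 4600 kg/d.
Net sludge production P_X = 0.1756 × 4600 = 807.7 kg VSS/d.
Carbonaceous O₂ demand = substrate oxidised − cell-mass equivalent = 4600 − 1.42 × 807.7 = 3454 kg O₂/d.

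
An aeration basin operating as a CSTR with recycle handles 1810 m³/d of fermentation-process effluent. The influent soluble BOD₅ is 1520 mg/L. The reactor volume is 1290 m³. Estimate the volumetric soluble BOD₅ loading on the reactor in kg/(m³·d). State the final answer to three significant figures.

L_v ≈ 2.13 kg soluble BOD₅/(m³·d)

L_v = Q S₀ / V = 1810 × 1520 × 10⁻³ / 1290 = 2.133 kg/(m³·d).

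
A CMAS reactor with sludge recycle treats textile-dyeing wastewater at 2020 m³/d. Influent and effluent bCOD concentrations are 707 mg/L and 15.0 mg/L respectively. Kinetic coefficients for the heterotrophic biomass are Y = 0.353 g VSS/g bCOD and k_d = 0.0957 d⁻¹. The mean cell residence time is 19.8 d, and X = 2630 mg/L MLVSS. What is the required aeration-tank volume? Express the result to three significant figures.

V ≈ 1280 m³

Steady-state biomass mass balance: V·X·(1 + k_d·θ_c) = Y·Q·(S₀ − S)·θ_c, so V = 0.353 × 2020 × (707 − 15.0) × 19.8 / [2630 × (1 + 0.0957 × 19.8)] = 9.77×10^6 / 7613 = 1283 m³.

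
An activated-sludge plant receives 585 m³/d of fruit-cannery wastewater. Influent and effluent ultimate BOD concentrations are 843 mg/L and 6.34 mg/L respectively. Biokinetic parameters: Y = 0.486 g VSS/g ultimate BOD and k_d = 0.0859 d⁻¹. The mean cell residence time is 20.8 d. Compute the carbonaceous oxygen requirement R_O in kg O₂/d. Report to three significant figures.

R_O ≈ 368 kg O₂/d

The observed yield is Y_obs = Y/(1 + k_d·θ_c) = 0.486 / (1 + 0.0859 × 20.8) = 0.486 / 2.787 = 0.1744 g VSS per g ultimate BOD removed.
Substrate removed = Q·(S₀ − S) = 585 m³/d × (843 − 6.34) g/m³ = 4.89×10^5 g/d = 489.4 kg/d.
Net sludge production P_X = 0.1744 × 489.4 = 85.36 kg VSS/d.
Carbonaceous O₂ demand = substrate oxidised − cell-mass equivalent = 489.4 − 1.42 × 85.36 = 368.2 kg O₂/d.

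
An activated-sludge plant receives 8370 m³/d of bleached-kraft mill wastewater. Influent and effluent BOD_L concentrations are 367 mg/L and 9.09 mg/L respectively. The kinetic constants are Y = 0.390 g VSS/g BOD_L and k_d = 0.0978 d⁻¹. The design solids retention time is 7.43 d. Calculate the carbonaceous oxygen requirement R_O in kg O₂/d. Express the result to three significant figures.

R_O ≈ 2030 kg O₂/d

The observed yield is Y_obs = Y/(1 + k_d·θ_c) = 0.390 / (1 + 0.0978 × 7.43) = 0.390 / 1.727 = 0.2259 g VSS per g BOD_L removed.
ΔS = 367 − 9.09 = 357.9 mg/L, so the substrate removal rate is 8370 × 357.9/1000 = 2996 kg BOD_L/d.
Biomass synthesised: P_X = Y_obs × 2996 = 676.6 kg VSS/d.
Carbonaceous O₂ demand = substrate oxidised − cell-mass equivalent = 2996 − 1.42 × 676.6 = 2035 kg O₂/d.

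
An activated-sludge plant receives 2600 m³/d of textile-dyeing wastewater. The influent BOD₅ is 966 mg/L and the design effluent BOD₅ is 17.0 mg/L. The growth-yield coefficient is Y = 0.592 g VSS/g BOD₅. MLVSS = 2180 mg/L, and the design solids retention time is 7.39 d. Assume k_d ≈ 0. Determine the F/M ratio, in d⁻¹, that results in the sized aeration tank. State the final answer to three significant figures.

F/M ≈ 0.233 d⁻¹

Biomass mass balance (decay neglected): V·X = Y·Q·(S₀ − S)·θ_c, so V = 0.592 × 2600 × (966 − 17.0) × 7.39 / 2180 = 4952 m³.
F/M = Q·S₀ / (V·X) = 2600 × 966 / (4952 × 2180) = 0.2327 g BOD₅·(g VSS·d)⁻¹.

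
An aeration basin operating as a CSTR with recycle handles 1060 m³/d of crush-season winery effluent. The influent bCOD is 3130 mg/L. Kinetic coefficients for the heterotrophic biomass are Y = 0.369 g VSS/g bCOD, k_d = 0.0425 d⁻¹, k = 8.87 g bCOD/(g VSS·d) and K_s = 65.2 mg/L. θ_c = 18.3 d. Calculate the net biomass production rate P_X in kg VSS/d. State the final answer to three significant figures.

P_X ≈ 688 kg VSS/d

For a completely mixed reactor with recycle the Lawrence–McCarty relation gives S = K_s·(1 + k_d·θ_c) / [θ_c·(Y·k − k_d) − 1] = 65.2 × (1 + 0.0425 × 18.3) / [18.3 × (0.369 × 8.87 − 0.0425) − 1] = 115.9 / 58.12 = 1.994 mg/L.
Correct the yield for decay: Y_obs = Y/(1 + k_d θ_c) = 0.369 / (1 + 0.0425 × 18.3) = 0.369 / 1.778 = 0.2076.
Substrate removed = Q·(S₀ − S) = 1060 m³/d × (3130 − 1.99) g/m³ = 3.32×10^6 g/d = 3316 kg/d.
So the net sludge growth is P_X = 0.2076 × 3316 = 688.2 kg VSS/d.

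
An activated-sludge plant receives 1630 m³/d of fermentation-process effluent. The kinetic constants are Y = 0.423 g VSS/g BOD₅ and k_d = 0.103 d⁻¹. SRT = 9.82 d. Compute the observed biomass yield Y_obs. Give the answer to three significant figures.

The observed yield is Y_obs = Y/(1 + k_d·θ_c) = 0.423 / (1 + 0.103 × 9.82) = 0.423 / 2.011 = 0.2103 g VSS per g BOD₅ removed.

Y_obs ≈ 0.210 g VSS/g BOD₅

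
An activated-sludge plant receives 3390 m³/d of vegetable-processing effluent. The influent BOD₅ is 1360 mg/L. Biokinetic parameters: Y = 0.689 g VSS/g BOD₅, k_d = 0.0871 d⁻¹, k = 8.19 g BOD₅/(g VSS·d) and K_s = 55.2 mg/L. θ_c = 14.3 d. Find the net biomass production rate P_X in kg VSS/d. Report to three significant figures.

Effluent substrate depends only on kinetics and SRT: S = K_s(1 + k_d θ_c) / [θ_c(Yk − k_d) − 1] = 55.2 × (1 + 0.0871 × 14.3) / [14.3 × (0.689 × 8.19 − 0.0871) − 1] = 124.0 / 78.45 = 1.580 mg/L.
Correct the yield for decay: Y_obs = Y/(1 + k_d θ_c) = 0.689 / (1 + 0.0871 × 14.3) = 0.689 / 2.246 = 0.3068.
Q·(S₀ − S) = 3390 × (1360 − 1.58) × 10⁻³ = 4605 kg/d removed.
So the net sludge growth is P_X = 0.3068 × 4605 = 1413 kg VSS/d.

P_X ≈ 1410 kg VSS/d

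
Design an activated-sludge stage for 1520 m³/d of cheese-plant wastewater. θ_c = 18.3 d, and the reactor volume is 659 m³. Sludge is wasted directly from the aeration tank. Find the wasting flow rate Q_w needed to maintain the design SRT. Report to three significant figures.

Q_w ≈ 36.0 m³/d

For wasting at MLVSS concentration, Q_w = V/θ_c = 659.0/18.3 = 36.01 m³/d.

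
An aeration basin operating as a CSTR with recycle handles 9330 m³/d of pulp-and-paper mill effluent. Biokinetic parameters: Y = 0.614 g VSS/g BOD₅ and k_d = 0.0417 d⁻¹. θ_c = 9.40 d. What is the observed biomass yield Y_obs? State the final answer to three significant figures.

Observed yield with endogenous decay: Y_obs = Y / (1 + k_d·θ_c) = 0.614 / (1 + 0.0417 × 9.40) = 0.614 / 1.392 = 0.4411 g VSS/g BOD₅.

Y_obs ≈ 0.441 g VSS/g BOD₅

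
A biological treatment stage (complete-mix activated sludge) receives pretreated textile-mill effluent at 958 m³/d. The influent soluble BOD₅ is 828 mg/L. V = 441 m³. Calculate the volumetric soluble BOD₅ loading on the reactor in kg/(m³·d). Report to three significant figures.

Volumetric loading L_v = Q·S₀ / V = 958 × 828 g/m³ / 441.0 m³ = 1799 g/(m³·d) = 1.799 kg soluble BOD₅/(m³·d).

L_v ≈ 1.80 kg soluble BOD₅/(m³·d)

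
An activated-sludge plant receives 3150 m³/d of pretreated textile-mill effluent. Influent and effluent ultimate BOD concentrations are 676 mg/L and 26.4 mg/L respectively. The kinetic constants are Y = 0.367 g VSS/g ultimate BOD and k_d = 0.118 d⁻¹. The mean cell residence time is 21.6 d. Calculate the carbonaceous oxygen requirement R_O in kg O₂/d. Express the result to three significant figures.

R_O ≈ 1750 kg O₂/d

Observed yield with endogenous decay: Y_obs = Y / (1 + k_d·θ_c) = 0.367 / (1 + 0.118 × 21.6) = 0.367 / 3.549 = 0.1034 g VSS/g ultimate BOD.
Mass of ultimate BOD removed per day: Q(S₀ − S) = 3150 × 649.6 g/m³ = 2046 kg/d.
P_X = Y_obs·Q·(S₀ − S) = 0.1034 × 2046 = 211.6 kg VSS/d.
Carbonaceous O₂ demand = substrate oxidised − cell-mass equivalent = 2046 − 1.42 × 211.6 = 1746 kg O₂/d.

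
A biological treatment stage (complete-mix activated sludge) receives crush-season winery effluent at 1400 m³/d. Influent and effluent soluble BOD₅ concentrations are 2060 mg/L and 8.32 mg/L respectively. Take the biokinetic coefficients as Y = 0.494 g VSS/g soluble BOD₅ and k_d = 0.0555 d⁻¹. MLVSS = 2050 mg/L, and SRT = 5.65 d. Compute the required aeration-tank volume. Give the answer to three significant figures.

V ≈ 2980 m³

From the SRT design equation V = Y Q (S₀−S) θ_c / [X (1 + k_d θ_c)] = 0.494 × 1400 × (2060 − 8.32) × 5.65 / [2050 × (1 + 0.0555 × 5.65)] = 8.02×10^6 / 2693 = 2977 m³.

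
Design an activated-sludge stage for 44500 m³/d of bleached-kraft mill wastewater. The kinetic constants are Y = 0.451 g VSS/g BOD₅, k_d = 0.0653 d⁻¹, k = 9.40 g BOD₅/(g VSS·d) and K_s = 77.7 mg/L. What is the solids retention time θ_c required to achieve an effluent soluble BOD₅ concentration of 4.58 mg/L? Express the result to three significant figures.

Specific growth rate at S = 4.58 mg/L: μ = YkS/(K_s+S) = 0.451·9.40·4.58/(77.7+4.58) = 0.2360 d⁻¹.
Then 1/θ_c = μ − k_d = 0.2360 − 0.0653 = 0.1707 d⁻¹, giving θ_c = 5.859 d.

θ_c ≈ 5.86 d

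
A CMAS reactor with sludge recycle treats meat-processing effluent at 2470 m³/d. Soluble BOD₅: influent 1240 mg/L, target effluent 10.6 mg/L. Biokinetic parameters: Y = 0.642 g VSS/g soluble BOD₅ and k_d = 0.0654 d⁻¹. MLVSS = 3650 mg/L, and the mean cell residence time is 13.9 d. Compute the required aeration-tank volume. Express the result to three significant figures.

V ≈ 3890 m³

From the SRT design equation V = Y Q (S₀−S) θ_c / [X (1 + k_d θ_c)] = 0.642 × 2470 × (1240 − 10.6) × 13.9 / [3650 × (1 + 0.0654 × 13.9)] = 2.71×10^7 / 6968 = 3889 m³.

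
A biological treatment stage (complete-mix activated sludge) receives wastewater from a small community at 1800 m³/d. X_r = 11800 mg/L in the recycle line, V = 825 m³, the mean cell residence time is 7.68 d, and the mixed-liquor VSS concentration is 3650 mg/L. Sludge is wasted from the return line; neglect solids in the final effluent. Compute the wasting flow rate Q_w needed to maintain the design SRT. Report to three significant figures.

Q_w = (V·X)/(θ_c X_r) = 825.0 × 3650 / (7.68 × 11800) = 33.23 m³/d.

Q_w ≈ 33.2 m³/d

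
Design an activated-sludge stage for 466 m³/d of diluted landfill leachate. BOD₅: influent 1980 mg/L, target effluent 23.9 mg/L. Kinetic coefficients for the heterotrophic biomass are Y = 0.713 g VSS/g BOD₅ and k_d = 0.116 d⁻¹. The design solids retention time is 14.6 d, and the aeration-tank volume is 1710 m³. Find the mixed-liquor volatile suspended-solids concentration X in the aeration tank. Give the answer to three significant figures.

X ≈ 2060 mg/L

From V·X·(1 + k_d·θ_c) = Y·Q·(S₀ − S)·θ_c: X = 0.713 × 466 × (1980 − 23.9) × 14.6 / [1710 × (1 + 0.116 × 14.6)] = 2060 mg/L.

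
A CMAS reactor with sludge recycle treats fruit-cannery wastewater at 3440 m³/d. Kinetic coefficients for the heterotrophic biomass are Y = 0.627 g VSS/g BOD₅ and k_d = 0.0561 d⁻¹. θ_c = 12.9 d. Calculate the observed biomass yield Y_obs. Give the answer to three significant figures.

Y_obs ≈ 0.364 g VSS/g BOD₅

Correct the yield for decay: Y_obs = Y/(1 + k_d θ_c) = 0.627 / (1 + 0.0561 × 12.9) = 0.627 / 1.724 = 0.3638.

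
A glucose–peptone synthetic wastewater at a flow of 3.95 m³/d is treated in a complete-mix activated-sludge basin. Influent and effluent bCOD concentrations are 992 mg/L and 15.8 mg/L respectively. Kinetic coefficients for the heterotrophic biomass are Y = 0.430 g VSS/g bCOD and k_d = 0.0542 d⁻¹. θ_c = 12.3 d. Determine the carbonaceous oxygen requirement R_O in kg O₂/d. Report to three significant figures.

R_O ≈ 2.44 kg O₂/d

Y_obs = Y / (1 + k_d θ_c) = 0.430 / (1 + 0.0542 × 12.3) = 0.430 / 1.667 = 0.2580.
ΔS = 992 − 15.8 = 976.2 mg/L, so the substrate removal rate is 3.95 × 976.2/1000 = 3.856 kg bCOD/d.
Net sludge production P_X = 0.2580 × 3.856 = 0.9948 kg VSS/d.
Carbonaceous O₂ demand = substrate oxidised − cell-mass equivalent = 3.856 − 1.42 × 0.9948 = 2.443 kg O₂/d.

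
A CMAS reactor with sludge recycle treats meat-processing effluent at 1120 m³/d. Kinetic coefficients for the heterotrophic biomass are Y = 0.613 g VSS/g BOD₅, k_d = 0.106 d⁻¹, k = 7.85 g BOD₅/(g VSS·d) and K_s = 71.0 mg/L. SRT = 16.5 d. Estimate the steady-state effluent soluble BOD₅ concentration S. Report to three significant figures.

For a completely mixed reactor with recycle the Lawrence–McCarty relation gives S = K_s·(1 + k_d·θ_c) / [θ_c·(Y·k − k_d) − 1] = 71.0 × (1 + 0.106 × 16.5) / [16.5 × (0.613 × 7.85 − 0.106) − 1] = 195.2 / 76.65 = 2.546 mg/L.

S ≈ 2.55 mg/L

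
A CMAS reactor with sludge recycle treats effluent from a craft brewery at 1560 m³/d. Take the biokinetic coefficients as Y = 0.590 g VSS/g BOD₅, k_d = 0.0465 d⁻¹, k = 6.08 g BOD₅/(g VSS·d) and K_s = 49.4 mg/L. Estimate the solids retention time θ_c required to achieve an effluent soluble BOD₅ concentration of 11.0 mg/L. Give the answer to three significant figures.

θ_c ≈ 1.65 d

From 1/θ_c = Y·k·S/(K_s + S) − k_d: Y·k·S/(K_s+S) = 0.590 × 6.08 × 11.0 / (49.4 + 11.0) = 0.6533 d⁻¹.
1/θ_c = 0.6533 − 0.0465 = 0.6068 d⁻¹, so θ_c = 1.648 d.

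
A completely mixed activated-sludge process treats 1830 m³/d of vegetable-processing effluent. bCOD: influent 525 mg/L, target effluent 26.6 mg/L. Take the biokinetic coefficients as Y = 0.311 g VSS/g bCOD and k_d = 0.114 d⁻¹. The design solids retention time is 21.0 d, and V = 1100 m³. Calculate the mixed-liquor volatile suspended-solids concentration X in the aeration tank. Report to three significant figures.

X ≈ 1600 mg/L

X = Y·Q·ΔS·θ_c / [V·(1 + k_d θ_c)] = 0.311 × 1830 × (525 − 26.6) × 21.0 / [1100 × (1 + 0.114 × 21.0)] = 1596 mg/L.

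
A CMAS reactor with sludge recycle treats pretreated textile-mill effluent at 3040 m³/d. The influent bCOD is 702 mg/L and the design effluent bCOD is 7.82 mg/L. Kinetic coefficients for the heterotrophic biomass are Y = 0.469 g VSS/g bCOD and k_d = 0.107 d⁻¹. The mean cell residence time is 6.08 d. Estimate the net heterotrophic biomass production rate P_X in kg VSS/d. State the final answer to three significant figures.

P_X ≈ 600 kg VSS/d

Observed yield with endogenous decay: Y_obs = Y / (1 + k_d·θ_c) = 0.469 / (1 + 0.107 × 6.08) = 0.469 / 1.651 = 0.2841 g VSS/g bCOD.
Substrate removed = Q·(S₀ − S) = 3040 m³/d × (702 − 7.82) g/m³ = 2.11×10^6 g/d = 2110 kg/d.
Biomass produced: P_X = Y_obs·Q·ΔS = 0.2841 × 2110 ≈ 599.6 kg VSS/d.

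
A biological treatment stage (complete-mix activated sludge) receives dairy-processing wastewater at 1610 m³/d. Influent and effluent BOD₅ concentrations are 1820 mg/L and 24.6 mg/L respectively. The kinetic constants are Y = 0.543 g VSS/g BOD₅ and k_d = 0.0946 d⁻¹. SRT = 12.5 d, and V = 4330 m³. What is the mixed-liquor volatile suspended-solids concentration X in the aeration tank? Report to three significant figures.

Solving the biomass balance for X: X = Y Q (S₀−S) θ_c / [V (1+k_d θ_c)] = 0.543 × 1610 × (1820 − 24.6) × 12.5 / [4330 × (1 + 0.0946 × 12.5)] = 2076 mg/L.

X ≈ 2080 mg/L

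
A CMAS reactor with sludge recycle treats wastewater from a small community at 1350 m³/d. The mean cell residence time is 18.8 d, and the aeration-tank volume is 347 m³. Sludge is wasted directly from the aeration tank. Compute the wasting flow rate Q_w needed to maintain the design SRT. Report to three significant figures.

Q_w ≈ 18.5 m³/d

For wasting at MLVSS concentration, Q_w = V/θ_c = 347.0/18.8 = 18.46 m³/d.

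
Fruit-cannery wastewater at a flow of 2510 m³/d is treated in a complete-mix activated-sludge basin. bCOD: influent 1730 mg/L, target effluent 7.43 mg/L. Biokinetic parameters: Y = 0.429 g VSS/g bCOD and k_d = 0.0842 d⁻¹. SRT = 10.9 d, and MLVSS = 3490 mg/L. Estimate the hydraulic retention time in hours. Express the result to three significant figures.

Rearranging the biomass balance for a CMAS with decay, V = Y·Q·ΔS·θ_c / [X·(1+k_d θ_c)] = 0.429 × 2510 × (1730 − 7.43) × 10.9 / [3490 × (1 + 0.0842 × 10.9)] = 2.02×10^7 / 6693 = 3021 m³.
τ = V/Q = 3021/2510 = 1.203 d, or 28.88 h.

τ ≈ 28.9 h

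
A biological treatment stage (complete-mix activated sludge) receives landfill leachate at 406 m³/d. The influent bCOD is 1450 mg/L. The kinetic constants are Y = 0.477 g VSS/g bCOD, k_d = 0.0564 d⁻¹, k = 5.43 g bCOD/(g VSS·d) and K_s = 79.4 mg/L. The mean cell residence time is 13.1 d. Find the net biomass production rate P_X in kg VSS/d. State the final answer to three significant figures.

P_X ≈ 161 kg VSS/d

From the Monod/SRT balance for a CMAS, S = K_s·(1+k_d θ_c)/[θ_c·(Y k − k_d) − 1] = 79.4 × (1 + 0.0564 × 13.1) / [13.1 × (0.477 × 5.43 − 0.0564) − 1] = 138.1 / 32.19 = 4.289 mg/L.
The observed yield is Y_obs = Y/(1 + k_d·θ_c) = 0.477 / (1 + 0.0564 × 13.1) = 0.477 / 1.739 = 0.2743 g VSS per g bCOD removed.
Mass of bCOD removed per day: Q(S₀ − S) = 406 × 1446 g/m³ = 587.0 kg/d.
Net biomass production P_X = Y_obs × Q·(S₀ − S) = 0.2743 × 587.0 = 161.0 kg VSS/d.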